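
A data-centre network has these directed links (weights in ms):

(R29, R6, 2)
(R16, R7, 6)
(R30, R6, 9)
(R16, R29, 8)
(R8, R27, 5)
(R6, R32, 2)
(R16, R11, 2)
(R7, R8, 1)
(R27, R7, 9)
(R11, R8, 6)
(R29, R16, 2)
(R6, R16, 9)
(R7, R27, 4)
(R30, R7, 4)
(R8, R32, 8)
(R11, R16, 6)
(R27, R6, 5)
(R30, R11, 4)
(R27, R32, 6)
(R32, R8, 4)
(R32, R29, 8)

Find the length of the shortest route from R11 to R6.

Running Dijkstra from R11:
R11: 0
R8: 6  (via R11)
R16: 6  (via R11)
R27: 11  (via R8)
R7: 12  (via R16)
R29: 14  (via R16)
R32: 14  (via R8)
R6: 16  (via R27)
Shortest route: R11 → R8 → R27 → R6 = 16 ms.

16 ms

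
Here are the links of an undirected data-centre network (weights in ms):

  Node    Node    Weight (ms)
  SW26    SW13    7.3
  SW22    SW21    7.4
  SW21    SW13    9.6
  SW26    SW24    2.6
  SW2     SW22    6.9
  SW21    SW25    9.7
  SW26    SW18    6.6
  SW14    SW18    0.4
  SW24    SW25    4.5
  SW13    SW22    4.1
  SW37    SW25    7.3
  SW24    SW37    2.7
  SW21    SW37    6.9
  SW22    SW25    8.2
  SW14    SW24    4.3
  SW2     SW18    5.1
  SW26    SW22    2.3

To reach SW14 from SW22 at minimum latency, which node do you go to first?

Compare a few routes:
SW22 - SW26 - SW18 - SW14: 2.3+6.6+0.4 = 9.3
SW22 - SW26 - SW24 - SW14: 2.3+2.6+4.3 = 9.2
Cheapest is SW22 - SW26 - SW24 - SW14 at 9.2 ms.
So from SW22 the first move is to SW26.

SW26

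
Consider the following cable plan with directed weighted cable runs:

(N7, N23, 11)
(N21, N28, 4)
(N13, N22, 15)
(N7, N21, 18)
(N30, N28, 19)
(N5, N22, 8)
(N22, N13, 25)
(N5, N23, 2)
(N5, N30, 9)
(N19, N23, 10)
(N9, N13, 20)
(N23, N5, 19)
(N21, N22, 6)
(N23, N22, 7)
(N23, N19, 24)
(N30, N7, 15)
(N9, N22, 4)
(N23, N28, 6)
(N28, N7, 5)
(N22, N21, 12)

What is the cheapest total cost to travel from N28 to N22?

Enumerating some paths:
N28 - N7 - N23 - N5 - N22: 5+11+19+8 = 43
N28 - N7 - N21 - N22: 5+18+6 = 29
N28 - N7 - N23 - N22: 5+11+7 = 23
Cheapest is N28 - N7 - N23 - N22 at 23.

23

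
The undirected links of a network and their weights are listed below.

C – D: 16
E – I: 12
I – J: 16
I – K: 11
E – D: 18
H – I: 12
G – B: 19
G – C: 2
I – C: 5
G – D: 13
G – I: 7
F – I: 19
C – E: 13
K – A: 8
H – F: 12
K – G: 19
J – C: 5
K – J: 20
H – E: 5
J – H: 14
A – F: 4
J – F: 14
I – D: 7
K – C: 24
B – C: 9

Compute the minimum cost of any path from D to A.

Settle nodes by increasing distance from D:
D: 0
I: 7  (via D)
C: 12  (via I)
G: 13  (via D)
J: 17  (via C)
E: 18  (via D)
K: 18  (via I)
H: 19  (via I)
B: 21  (via C)
A: 26  (via K)
Shortest route: D–I–K–A = 26.

26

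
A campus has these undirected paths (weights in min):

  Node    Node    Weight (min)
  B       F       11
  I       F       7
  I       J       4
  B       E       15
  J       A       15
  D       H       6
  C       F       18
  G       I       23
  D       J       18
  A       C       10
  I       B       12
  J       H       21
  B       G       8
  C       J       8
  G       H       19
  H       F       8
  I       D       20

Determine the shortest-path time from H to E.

Settle nodes by increasing distance from H:
H: 0
D: 6  (via H)
F: 8  (via H)
I: 15  (via F)
B: 19  (via F)
G: 19  (via H)
J: 19  (via I)
C: 26  (via F)
A: 34  (via J)
E: 34  (via B)
Shortest route: H → F → B → E = 34 min.

34 min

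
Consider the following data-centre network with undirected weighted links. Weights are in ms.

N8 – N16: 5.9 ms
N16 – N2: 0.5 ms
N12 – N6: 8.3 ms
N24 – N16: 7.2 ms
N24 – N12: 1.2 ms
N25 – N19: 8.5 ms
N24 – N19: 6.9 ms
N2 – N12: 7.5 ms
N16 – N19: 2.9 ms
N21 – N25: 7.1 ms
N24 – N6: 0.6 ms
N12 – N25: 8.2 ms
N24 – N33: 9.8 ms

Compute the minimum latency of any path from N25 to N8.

17.3 ms

Enumerating some paths:
N25–N12–N24–N16–N8: 8.2+1.2+7.2+5.9 = 22.5
N25–N12–N24–N19–N16–N8: 8.2+1.2+6.9+2.9+5.9 = 25.1
N25–N12–N2–N16–N8: 8.2+7.5+0.5+5.9 = 22.1
N25–N19–N16–N8: 8.5+2.9+5.9 = 17.3
Cheapest is N25–N19–N16–N8 at 17.3 ms.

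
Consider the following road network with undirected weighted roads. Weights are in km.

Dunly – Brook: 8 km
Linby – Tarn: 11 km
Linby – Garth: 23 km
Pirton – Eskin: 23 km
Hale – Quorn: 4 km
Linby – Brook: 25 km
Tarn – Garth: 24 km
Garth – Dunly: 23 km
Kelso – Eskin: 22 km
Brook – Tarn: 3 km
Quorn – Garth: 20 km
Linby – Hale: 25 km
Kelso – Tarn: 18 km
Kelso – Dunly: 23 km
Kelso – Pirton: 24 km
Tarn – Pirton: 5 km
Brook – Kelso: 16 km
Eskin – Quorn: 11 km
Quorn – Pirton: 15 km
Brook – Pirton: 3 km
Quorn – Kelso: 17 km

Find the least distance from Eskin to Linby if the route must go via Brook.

Best Eskin to Brook: Eskin → Pirton → Brook costing 26
Shortest Brook→Linby: Brook → Tarn → Linby = 14
Total via Brook: 26 + 14 = 40 km.

40 km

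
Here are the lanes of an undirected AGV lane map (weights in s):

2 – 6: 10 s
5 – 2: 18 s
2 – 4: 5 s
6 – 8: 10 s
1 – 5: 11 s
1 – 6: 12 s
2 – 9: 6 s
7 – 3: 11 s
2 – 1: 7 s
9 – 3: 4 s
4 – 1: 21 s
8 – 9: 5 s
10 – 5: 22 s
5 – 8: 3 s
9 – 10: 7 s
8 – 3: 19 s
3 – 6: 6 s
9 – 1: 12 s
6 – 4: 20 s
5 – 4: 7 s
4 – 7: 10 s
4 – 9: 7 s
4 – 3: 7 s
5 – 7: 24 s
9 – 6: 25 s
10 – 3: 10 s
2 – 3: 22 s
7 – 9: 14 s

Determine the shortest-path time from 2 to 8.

Running Dijkstra from 2:
2: 0
4: 5  (via 2)
9: 6  (via 2)
1: 7  (via 2)
3: 10  (via 9)
6: 10  (via 2)
8: 11  (via 9)
Shortest route: 2 → 9 → 8 = 11 s.

11 s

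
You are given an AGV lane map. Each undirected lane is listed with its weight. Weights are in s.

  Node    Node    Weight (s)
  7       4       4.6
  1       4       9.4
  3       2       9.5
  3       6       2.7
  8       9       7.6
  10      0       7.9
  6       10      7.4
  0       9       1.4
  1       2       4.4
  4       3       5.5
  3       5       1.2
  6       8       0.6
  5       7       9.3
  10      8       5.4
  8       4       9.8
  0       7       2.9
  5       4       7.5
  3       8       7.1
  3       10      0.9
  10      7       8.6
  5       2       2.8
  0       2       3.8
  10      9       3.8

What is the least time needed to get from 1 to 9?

9.6 s

Running Dijkstra from 1:
1: 0
2: 4.4  (via 1)
5: 7.2  (via 2)
0: 8.2  (via 2)
3: 8.4  (via 5)
10: 9.3  (via 3)
4: 9.4  (via 1)
9: 9.6  (via 0)
Shortest route: 1 → 2 → 0 → 9 = 9.6 s.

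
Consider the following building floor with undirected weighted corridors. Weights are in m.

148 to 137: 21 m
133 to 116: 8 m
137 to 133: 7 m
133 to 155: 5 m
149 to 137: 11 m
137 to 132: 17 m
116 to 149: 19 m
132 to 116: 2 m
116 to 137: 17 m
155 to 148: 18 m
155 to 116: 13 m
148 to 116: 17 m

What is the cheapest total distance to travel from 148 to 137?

21 m

Settle nodes by increasing distance from 148:
148: 0
116: 17  (via 148)
155: 18  (via 148)
132: 19  (via 116)
137: 21  (via 148)
Shortest route: 148–137 = 21 m.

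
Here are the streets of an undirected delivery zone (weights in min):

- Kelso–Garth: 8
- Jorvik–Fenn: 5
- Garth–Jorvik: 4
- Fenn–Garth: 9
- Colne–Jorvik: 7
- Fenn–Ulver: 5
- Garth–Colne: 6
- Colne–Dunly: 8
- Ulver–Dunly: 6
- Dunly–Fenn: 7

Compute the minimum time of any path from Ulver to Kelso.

22 min

Compare a few routes:
Ulver–Fenn–Garth–Kelso: 5+9+8 = 22
Ulver–Dunly–Colne–Garth–Kelso: 6+8+6+8 = 28
Cheapest is Ulver–Fenn–Garth–Kelso at 22 min.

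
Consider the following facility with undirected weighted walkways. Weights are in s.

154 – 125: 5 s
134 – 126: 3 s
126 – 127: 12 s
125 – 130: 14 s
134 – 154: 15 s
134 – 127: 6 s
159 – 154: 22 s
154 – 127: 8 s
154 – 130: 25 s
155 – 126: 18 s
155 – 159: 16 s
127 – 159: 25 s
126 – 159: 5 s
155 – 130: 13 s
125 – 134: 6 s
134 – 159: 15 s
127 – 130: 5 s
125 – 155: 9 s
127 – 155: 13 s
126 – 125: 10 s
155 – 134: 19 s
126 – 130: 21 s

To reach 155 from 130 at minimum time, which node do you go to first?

155

Compare a few routes:
130 - 127 - 155: 5+13 = 18
130 - 125 - 155: 14+9 = 23
130 - 155: 13 = 13
The minimum is 13 s via 130 - 155.
So from 130 the first move is to 155.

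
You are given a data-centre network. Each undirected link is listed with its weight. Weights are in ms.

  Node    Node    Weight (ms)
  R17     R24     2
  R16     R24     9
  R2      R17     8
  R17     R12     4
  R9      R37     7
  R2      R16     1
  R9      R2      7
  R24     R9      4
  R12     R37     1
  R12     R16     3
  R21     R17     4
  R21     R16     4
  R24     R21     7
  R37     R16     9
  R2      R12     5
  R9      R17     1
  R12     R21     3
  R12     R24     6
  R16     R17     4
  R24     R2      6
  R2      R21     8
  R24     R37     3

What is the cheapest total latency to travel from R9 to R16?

Shortest distances from R9:
R9: 0
R17: 1  (via R9)
R24: 3  (via R17)
R12: 5  (via R17)
R21: 5  (via R17)
R16: 5  (via R17)
Shortest route: R9–R17–R16 = 5 ms.

5 ms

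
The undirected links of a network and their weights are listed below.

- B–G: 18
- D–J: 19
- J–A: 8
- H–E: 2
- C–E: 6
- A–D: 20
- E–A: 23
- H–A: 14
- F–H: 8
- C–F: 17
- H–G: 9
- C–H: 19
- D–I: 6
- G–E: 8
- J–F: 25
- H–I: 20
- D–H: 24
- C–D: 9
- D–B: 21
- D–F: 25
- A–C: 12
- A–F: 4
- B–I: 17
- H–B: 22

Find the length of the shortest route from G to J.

Compare a few routes:
G → E → H → F → A → J: 8+2+8+4+8 = 30
G → H → F → A → J: 9+8+4+8 = 29
G → H → A → J: 9+14+8 = 31
The minimum is 29 via G → H → F → A → J.

29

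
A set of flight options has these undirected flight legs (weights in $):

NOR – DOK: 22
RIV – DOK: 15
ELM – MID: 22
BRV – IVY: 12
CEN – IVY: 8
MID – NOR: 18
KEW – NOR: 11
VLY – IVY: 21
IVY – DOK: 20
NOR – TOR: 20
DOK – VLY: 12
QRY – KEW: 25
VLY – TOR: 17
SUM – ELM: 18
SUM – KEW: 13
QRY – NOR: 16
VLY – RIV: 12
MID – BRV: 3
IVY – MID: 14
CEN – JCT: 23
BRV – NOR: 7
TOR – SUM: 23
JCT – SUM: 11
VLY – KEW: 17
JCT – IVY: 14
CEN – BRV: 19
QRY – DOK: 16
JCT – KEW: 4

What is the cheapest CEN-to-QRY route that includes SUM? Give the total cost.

Shortest CEN→SUM: CEN → IVY → JCT → SUM = 33
Shortest SUM→QRY: SUM → KEW → QRY = 38
Total via SUM: 33 + 38 = $71.

$71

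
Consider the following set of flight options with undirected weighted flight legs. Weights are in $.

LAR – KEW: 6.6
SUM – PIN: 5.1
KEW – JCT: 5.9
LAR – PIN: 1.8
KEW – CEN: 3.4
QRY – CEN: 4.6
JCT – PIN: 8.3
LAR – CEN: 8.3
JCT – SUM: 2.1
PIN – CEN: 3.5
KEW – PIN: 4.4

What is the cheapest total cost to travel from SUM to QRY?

Settle nodes by increasing distance from SUM:
SUM: 0
JCT: 2.1  (via SUM)
PIN: 5.1  (via SUM)
LAR: 6.9  (via PIN)
KEW: 8  (via JCT)
CEN: 8.6  (via PIN)
QRY: 13.2  (via CEN)
Shortest route: SUM–PIN–CEN–QRY = $13.2.

$13.2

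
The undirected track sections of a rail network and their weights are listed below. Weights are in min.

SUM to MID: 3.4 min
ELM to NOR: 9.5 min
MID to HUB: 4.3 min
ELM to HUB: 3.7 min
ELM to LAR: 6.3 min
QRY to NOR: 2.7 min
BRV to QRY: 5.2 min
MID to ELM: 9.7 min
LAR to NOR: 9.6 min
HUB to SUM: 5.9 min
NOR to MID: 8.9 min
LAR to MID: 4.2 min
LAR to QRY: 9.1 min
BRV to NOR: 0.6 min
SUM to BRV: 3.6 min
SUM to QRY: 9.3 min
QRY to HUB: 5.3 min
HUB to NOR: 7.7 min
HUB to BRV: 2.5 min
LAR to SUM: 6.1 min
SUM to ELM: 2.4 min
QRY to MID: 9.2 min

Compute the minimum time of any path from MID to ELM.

Enumerating some paths:
MID - HUB - ELM: 4.3+3.7 = 8
MID - SUM - ELM: 3.4+2.4 = 5.8
Cheapest is MID - SUM - ELM at 5.8 min.

5.8 min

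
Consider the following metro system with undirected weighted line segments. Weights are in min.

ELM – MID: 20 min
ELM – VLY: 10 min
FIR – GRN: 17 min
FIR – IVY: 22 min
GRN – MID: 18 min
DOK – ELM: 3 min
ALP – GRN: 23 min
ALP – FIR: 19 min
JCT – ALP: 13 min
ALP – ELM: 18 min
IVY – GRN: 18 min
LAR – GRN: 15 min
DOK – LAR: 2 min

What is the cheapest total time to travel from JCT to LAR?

Candidate routes:
JCT → ALP → ELM → DOK → LAR: 13+18+3+2 = 36
JCT → ALP → GRN → LAR: 13+23+15 = 51
Cheapest is JCT → ALP → ELM → DOK → LAR at 36 min.

36 min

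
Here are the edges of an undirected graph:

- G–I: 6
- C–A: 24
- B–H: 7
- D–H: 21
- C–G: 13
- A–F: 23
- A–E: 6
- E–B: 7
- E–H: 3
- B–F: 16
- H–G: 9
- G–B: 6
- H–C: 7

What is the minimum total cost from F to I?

28

Candidate routes:
F - B - H - G - I: 16+7+9+6 = 38
F - B - G - I: 16+6+6 = 28
Cheapest is F - B - G - I at 28.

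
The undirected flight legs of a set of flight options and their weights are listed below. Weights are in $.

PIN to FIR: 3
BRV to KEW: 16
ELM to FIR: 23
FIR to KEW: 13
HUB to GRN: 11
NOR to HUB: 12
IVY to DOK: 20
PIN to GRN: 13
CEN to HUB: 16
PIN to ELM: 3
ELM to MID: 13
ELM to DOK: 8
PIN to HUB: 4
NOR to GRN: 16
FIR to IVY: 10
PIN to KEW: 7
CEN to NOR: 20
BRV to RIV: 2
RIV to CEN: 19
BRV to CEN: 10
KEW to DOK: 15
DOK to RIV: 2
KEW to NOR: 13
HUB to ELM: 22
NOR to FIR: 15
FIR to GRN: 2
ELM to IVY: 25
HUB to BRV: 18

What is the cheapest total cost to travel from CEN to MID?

$35

Candidate routes:
CEN–BRV–RIV–DOK–ELM–MID: 10+2+2+8+13 = 35
CEN–HUB–PIN–ELM–MID: 16+4+3+13 = 36
CEN–RIV–DOK–ELM–MID: 19+2+8+13 = 42
Cheapest is CEN–BRV–RIV–DOK–ELM–MID at $35.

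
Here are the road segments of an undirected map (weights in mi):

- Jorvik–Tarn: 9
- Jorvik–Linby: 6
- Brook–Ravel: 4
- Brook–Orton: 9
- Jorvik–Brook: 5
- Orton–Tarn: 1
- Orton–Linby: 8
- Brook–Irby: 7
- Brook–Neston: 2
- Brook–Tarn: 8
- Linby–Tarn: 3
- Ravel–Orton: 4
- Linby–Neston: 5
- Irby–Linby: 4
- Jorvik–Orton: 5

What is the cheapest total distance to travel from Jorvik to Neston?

7 mi

Compare a few routes:
Jorvik–Brook–Neston: 5+2 = 7
Jorvik–Orton–Tarn–Linby–Neston: 5+1+3+5 = 14
Jorvik–Linby–Neston: 6+5 = 11
Cheapest is Jorvik–Brook–Neston at 7 mi.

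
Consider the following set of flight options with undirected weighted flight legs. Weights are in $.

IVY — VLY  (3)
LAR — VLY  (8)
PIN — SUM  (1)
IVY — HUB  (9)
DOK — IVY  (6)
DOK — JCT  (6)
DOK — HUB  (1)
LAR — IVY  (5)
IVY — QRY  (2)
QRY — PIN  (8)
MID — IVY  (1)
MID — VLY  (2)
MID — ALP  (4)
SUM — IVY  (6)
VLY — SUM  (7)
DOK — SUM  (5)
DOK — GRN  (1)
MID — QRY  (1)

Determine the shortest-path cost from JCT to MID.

$13

Running Dijkstra from JCT:
JCT: 0
DOK: 6  (via JCT)
GRN: 7  (via DOK)
HUB: 7  (via DOK)
SUM: 11  (via DOK)
PIN: 12  (via SUM)
IVY: 12  (via DOK)
MID: 13  (via IVY)
Shortest route: JCT–DOK–IVY–MID = $13.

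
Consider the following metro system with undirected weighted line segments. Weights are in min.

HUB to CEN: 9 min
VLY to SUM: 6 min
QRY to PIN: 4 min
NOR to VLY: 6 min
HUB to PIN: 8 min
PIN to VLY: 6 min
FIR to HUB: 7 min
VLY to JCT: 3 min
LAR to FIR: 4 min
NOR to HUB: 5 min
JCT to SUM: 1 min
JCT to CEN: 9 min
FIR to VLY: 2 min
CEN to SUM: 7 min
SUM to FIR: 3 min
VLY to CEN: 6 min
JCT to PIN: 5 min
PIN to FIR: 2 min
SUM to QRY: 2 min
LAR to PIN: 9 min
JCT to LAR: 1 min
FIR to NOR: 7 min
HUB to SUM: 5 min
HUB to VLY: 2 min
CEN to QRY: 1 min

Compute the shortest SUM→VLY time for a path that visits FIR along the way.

Best SUM to FIR: SUM → FIR costing 3
Best FIR to VLY: FIR → VLY costing 2
Total via FIR: 3 + 2 = 5 min.

5 min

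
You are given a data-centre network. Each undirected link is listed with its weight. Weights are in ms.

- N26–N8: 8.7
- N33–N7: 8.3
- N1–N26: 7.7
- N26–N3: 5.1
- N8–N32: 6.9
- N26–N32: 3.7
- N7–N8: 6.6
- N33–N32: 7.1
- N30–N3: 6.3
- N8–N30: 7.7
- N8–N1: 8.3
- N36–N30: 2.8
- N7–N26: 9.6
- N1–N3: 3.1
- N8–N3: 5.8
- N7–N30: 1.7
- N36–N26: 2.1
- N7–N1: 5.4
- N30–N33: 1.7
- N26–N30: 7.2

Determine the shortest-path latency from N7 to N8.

6.6 ms

Compare a few routes:
N7 - N30 - N8: 1.7+7.7 = 9.4
N7 - N8: 6.6 = 6.6
Cheapest is N7 - N8 at 6.6 ms.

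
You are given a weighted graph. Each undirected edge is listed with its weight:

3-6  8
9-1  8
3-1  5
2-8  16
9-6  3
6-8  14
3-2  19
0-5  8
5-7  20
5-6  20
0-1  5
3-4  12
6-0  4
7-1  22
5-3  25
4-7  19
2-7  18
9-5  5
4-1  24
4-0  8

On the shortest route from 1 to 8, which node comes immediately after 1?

Compare a few routes:
1–0–6–8: 5+4+14 = 23
1–9–6–8: 8+3+14 = 25
1–3–6–8: 5+8+14 = 27
1–0–5–9–6–8: 5+8+5+3+14 = 35
The minimum is 23 via 1–0–6–8.
So from 1 the first move is to 0.

0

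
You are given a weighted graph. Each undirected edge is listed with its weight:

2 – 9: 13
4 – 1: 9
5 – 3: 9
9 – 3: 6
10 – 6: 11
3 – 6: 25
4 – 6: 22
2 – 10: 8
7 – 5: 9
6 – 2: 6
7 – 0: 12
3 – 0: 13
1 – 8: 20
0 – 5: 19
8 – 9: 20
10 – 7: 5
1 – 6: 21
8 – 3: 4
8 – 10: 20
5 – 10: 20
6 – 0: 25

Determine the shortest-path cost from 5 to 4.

Settle nodes by increasing distance from 5:
5: 0
3: 9  (via 5)
7: 9  (via 5)
8: 13  (via 3)
10: 14  (via 7)
9: 15  (via 3)
0: 19  (via 5)
2: 22  (via 10)
6: 25  (via 10)
1: 33  (via 8)
4: 42  (via 1)
Shortest route: 5–3–8–1–4 = 42.

42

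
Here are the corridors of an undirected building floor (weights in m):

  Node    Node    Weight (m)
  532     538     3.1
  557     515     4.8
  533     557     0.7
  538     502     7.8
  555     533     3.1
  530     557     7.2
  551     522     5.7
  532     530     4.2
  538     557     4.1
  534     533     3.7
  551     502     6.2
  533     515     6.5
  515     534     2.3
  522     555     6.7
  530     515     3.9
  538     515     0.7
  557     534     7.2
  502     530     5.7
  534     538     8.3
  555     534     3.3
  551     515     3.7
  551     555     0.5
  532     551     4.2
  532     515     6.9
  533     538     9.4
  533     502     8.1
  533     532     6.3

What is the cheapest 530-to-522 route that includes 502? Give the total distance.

17.6 m

Best 530 to 502: 530–502 costing 5.7
Best 502 to 522: 502–551–522 costing 11.9
Total via 502: 5.7 + 11.9 = 17.6 m.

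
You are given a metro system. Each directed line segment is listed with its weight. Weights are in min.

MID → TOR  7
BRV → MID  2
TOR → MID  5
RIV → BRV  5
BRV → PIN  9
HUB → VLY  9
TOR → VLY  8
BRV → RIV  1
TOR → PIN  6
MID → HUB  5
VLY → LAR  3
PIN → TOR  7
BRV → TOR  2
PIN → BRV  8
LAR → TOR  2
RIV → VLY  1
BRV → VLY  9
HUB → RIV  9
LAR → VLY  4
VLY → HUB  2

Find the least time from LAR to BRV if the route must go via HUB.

Shortest LAR→HUB: LAR → VLY → HUB = 6
Shortest HUB→BRV: HUB → RIV → BRV = 14
Total via HUB: 6 + 14 = 20 min.

20 min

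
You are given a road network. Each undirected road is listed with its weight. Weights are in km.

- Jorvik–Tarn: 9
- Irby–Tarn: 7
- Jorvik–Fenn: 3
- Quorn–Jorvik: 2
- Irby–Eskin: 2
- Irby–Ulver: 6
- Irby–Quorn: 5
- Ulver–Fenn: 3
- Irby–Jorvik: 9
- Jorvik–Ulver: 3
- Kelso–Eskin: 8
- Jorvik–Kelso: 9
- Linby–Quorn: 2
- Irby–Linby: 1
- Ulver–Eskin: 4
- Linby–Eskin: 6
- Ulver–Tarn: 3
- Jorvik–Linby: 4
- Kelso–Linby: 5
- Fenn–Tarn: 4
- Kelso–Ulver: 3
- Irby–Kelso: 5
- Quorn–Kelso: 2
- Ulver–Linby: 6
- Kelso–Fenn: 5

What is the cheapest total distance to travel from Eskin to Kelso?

7 km

Settle nodes by increasing distance from Eskin:
Eskin: 0
Irby: 2  (via Eskin)
Linby: 3  (via Irby)
Ulver: 4  (via Eskin)
Quorn: 5  (via Linby)
Fenn: 7  (via Ulver)
Tarn: 7  (via Ulver)
Kelso: 7  (via Irby)
Shortest route: Eskin → Irby → Kelso = 7 km.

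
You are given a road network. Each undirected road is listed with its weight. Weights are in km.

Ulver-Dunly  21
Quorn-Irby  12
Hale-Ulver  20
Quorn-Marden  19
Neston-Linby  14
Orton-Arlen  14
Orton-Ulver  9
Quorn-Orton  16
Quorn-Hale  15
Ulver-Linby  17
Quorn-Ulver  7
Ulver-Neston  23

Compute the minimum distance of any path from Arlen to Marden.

49 km

Settle nodes by increasing distance from Arlen:
Arlen: 0
Orton: 14  (via Arlen)
Ulver: 23  (via Orton)
Quorn: 30  (via Orton)
Linby: 40  (via Ulver)
Irby: 42  (via Quorn)
Hale: 43  (via Ulver)
Dunly: 44  (via Ulver)
Neston: 46  (via Ulver)
Marden: 49  (via Quorn)
Shortest route: Arlen–Orton–Quorn–Marden = 49 km.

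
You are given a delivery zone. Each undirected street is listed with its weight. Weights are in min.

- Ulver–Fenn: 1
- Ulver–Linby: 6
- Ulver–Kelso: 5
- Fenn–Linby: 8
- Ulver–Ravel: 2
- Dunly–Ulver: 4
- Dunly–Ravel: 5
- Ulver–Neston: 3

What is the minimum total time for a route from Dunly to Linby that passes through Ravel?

13 min

Shortest Dunly→Ravel: Dunly–Ravel = 5
Shortest Ravel→Linby: Ravel–Ulver–Linby = 8
Total via Ravel: 5 + 8 = 13 min.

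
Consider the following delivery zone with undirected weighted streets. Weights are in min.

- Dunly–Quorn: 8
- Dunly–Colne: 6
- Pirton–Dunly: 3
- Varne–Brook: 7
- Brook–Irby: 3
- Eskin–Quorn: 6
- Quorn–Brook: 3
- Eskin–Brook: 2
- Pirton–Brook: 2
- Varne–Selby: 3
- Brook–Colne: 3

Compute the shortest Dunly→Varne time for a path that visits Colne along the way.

Best Dunly to Colne: Dunly–Colne costing 6
Shortest Colne→Varne: Colne–Brook–Varne = 10
Total via Colne: 6 + 10 = 16 min.

16 min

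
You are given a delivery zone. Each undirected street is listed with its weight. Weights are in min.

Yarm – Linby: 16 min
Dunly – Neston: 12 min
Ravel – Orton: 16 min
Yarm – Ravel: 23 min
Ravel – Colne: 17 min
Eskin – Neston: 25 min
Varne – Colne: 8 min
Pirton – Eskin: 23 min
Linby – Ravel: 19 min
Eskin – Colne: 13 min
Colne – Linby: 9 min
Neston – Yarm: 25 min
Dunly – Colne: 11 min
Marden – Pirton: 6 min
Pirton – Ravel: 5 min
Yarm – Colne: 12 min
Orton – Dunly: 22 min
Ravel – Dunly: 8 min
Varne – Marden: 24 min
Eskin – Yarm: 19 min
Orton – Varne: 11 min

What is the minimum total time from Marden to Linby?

30 min

Enumerating some paths:
Marden → Varne → Colne → Linby: 24+8+9 = 41
Marden → Pirton → Ravel → Dunly → Colne → Linby: 6+5+8+11+9 = 39
Marden → Pirton → Ravel → Linby: 6+5+19 = 30
Marden → Pirton → Ravel → Colne → Linby: 6+5+17+9 = 37
The minimum is 30 min via Marden → Pirton → Ravel → Linby.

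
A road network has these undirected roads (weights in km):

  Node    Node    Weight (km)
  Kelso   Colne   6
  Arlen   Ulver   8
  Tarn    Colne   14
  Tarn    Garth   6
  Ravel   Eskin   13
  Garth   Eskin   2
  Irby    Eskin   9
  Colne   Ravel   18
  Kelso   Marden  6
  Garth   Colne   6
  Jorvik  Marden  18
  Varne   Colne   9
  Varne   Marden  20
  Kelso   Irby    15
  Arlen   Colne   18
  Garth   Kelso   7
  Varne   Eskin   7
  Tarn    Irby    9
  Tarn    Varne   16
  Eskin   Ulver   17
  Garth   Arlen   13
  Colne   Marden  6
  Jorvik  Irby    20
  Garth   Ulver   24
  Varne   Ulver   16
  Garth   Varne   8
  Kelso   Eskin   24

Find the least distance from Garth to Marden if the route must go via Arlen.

Shortest Garth→Arlen: Garth–Arlen = 13
Shortest Arlen→Marden: Arlen–Colne–Marden = 24
Total via Arlen: 13 + 24 = 37 km.

37 km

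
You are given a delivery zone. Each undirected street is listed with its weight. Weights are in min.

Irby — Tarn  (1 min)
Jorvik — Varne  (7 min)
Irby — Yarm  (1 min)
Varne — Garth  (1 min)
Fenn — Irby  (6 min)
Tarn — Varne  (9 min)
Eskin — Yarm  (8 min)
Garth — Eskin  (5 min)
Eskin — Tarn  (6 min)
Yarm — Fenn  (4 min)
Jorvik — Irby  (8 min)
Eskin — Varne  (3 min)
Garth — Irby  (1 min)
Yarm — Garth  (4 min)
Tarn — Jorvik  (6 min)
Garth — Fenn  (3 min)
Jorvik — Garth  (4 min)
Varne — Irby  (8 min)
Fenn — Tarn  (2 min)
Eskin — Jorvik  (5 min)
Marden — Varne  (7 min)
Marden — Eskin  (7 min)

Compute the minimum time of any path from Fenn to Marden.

Shortest distances from Fenn:
Fenn: 0
Tarn: 2  (via Fenn)
Irby: 3  (via Tarn)
Garth: 3  (via Fenn)
Yarm: 4  (via Fenn)
Varne: 4  (via Garth)
Eskin: 7  (via Varne)
Jorvik: 7  (via Garth)
Marden: 11  (via Varne)
Shortest route: Fenn–Garth–Varne–Marden = 11 min.

11 min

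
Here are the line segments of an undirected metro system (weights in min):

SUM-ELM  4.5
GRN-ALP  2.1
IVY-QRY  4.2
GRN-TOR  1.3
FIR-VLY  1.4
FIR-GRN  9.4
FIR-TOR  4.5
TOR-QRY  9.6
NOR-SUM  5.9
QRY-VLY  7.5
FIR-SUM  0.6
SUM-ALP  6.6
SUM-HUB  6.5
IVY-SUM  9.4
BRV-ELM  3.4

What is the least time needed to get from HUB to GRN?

12.9 min

Enumerating some paths:
HUB → SUM → FIR → TOR → GRN: 6.5+0.6+4.5+1.3 = 12.9
HUB → SUM → ALP → GRN: 6.5+6.6+2.1 = 15.2
HUB → SUM → FIR → GRN: 6.5+0.6+9.4 = 16.5
The minimum is 12.9 min via HUB → SUM → FIR → TOR → GRN.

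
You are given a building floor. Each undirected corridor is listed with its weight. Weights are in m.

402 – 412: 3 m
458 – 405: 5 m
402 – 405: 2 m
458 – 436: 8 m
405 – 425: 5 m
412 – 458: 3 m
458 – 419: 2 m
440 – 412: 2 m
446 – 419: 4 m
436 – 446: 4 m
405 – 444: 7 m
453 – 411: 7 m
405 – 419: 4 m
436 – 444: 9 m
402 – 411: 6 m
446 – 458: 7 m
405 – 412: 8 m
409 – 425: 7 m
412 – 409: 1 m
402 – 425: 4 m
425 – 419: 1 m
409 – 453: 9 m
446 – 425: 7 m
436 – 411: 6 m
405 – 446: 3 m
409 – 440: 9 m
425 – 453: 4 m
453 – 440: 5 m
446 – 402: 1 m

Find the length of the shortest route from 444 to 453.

Shortest distances from 444:
444: 0
405: 7  (via 444)
436: 9  (via 444)
402: 9  (via 405)
446: 10  (via 405)
419: 11  (via 405)
425: 12  (via 405)
412: 12  (via 402)
458: 12  (via 405)
409: 13  (via 412)
440: 14  (via 412)
411: 15  (via 436)
453: 16  (via 425)
Shortest route: 444 → 405 → 425 → 453 = 16 m.

16 m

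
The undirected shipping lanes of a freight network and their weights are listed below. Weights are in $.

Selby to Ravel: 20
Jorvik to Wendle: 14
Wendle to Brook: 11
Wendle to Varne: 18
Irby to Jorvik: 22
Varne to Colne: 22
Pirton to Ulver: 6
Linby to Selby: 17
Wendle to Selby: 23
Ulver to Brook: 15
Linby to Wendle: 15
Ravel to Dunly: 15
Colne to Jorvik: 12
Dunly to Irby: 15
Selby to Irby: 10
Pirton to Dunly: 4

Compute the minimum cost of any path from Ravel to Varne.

Settle nodes by increasing distance from Ravel:
Ravel: 0
Dunly: 15  (via Ravel)
Pirton: 19  (via Dunly)
Selby: 20  (via Ravel)
Ulver: 25  (via Pirton)
Irby: 30  (via Dunly)
Linby: 37  (via Selby)
Brook: 40  (via Ulver)
Wendle: 43  (via Selby)
Jorvik: 52  (via Irby)
Varne: 61  (via Wendle)
Shortest route: Ravel → Selby → Wendle → Varne = $61.

$61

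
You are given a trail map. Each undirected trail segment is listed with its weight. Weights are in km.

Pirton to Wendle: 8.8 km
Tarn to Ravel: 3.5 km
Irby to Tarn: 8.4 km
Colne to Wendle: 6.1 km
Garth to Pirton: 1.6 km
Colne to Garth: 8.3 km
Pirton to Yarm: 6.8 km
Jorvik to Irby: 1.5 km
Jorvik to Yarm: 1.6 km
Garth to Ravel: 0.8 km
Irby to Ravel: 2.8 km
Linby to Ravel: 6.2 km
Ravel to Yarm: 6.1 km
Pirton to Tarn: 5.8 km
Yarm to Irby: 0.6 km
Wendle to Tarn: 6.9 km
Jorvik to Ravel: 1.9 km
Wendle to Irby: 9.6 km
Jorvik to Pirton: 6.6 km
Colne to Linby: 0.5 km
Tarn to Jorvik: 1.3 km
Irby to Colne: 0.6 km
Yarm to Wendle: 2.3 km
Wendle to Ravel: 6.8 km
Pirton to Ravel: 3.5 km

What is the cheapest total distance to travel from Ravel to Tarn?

3.2 km

Settle nodes by increasing distance from Ravel:
Ravel: 0
Garth: 0.8  (via Ravel)
Jorvik: 1.9  (via Ravel)
Pirton: 2.4  (via Garth)
Irby: 2.8  (via Ravel)
Tarn: 3.2  (via Jorvik)
Shortest route: Ravel–Jorvik–Tarn = 3.2 km.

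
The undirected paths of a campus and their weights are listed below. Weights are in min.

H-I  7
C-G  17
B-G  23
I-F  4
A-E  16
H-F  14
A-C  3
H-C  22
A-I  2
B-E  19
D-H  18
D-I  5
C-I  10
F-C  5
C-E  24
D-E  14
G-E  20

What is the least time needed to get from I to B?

37 min

Running Dijkstra from I:
I: 0
A: 2  (via I)
F: 4  (via I)
C: 5  (via A)
D: 5  (via I)
H: 7  (via I)
E: 18  (via A)
G: 22  (via C)
B: 37  (via E)
Shortest route: I → A → E → B = 37 min.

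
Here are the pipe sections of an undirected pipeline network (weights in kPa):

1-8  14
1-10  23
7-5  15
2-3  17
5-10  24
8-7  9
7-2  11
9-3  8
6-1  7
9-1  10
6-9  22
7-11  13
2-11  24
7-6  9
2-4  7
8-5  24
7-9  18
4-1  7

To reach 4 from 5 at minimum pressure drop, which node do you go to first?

Compare a few routes:
5 - 7 - 8 - 1 - 4: 15+9+14+7 = 45
5 - 8 - 1 - 4: 24+14+7 = 45
5 - 7 - 6 - 1 - 4: 15+9+7+7 = 38
5 - 7 - 2 - 4: 15+11+7 = 33
Cheapest is 5 - 7 - 2 - 4 at 33 kPa.
So from 5 the first move is to 7.

7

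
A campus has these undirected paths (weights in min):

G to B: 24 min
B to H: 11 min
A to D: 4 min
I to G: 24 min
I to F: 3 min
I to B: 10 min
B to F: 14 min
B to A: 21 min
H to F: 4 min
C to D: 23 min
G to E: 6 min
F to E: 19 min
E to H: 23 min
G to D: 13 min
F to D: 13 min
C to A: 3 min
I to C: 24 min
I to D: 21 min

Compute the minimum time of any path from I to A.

Compare a few routes:
I–F–D–A: 3+13+4 = 20
I–B–A: 10+21 = 31
I–D–A: 21+4 = 25
I–C–A: 24+3 = 27
Cheapest is I–F–D–A at 20 min.

20 min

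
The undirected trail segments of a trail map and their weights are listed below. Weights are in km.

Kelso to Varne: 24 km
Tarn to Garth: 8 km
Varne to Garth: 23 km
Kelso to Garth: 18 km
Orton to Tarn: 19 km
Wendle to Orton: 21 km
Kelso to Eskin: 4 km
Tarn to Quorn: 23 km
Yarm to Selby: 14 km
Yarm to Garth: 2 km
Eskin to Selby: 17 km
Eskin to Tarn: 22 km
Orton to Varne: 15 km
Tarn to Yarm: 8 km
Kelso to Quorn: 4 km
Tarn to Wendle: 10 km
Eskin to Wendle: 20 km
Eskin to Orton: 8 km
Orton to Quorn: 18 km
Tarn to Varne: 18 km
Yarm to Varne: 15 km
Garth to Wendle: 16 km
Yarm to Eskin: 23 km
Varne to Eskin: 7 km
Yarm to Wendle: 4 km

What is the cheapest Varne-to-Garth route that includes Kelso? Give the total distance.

29 km

Best Varne to Kelso: Varne → Eskin → Kelso costing 11
Best Kelso to Garth: Kelso → Garth costing 18
Total via Kelso: 11 + 18 = 29 km.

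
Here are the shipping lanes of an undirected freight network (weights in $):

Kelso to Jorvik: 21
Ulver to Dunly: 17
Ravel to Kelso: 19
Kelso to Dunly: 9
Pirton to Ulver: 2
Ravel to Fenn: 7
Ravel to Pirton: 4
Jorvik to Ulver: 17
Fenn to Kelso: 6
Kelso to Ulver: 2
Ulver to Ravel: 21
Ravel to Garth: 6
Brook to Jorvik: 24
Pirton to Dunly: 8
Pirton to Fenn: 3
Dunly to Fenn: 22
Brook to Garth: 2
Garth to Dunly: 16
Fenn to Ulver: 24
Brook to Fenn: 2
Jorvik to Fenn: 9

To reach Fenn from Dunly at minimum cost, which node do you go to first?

Pirton

Candidate routes:
Dunly–Pirton–Fenn: 8+3 = 11
Dunly–Kelso–Fenn: 9+6 = 15
The minimum is $11 via Dunly–Pirton–Fenn.
So from Dunly the first move is to Pirton.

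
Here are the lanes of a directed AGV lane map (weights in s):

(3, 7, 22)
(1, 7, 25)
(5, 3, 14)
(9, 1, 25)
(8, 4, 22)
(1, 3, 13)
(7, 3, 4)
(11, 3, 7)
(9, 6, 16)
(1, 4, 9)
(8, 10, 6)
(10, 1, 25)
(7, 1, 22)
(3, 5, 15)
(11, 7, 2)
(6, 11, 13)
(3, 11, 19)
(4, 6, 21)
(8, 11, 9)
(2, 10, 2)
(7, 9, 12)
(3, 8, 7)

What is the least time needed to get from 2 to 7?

Compare a few routes:
2 → 10 → 1 → 3 → 8 → 11 → 7: 2+25+13+7+9+2 = 58
2 → 10 → 1 → 3 → 11 → 7: 2+25+13+19+2 = 61
2 → 10 → 1 → 7: 2+25+25 = 52
The minimum is 52 s via 2 → 10 → 1 → 7.

52 s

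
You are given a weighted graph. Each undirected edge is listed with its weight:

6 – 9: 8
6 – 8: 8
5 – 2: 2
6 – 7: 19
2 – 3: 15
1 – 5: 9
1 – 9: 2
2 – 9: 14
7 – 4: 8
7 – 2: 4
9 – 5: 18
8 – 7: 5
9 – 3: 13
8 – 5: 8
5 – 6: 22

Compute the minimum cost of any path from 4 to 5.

14

Settle nodes by increasing distance from 4:
4: 0
7: 8  (via 4)
2: 12  (via 7)
8: 13  (via 7)
5: 14  (via 2)
Shortest route: 4–7–2–5 = 14.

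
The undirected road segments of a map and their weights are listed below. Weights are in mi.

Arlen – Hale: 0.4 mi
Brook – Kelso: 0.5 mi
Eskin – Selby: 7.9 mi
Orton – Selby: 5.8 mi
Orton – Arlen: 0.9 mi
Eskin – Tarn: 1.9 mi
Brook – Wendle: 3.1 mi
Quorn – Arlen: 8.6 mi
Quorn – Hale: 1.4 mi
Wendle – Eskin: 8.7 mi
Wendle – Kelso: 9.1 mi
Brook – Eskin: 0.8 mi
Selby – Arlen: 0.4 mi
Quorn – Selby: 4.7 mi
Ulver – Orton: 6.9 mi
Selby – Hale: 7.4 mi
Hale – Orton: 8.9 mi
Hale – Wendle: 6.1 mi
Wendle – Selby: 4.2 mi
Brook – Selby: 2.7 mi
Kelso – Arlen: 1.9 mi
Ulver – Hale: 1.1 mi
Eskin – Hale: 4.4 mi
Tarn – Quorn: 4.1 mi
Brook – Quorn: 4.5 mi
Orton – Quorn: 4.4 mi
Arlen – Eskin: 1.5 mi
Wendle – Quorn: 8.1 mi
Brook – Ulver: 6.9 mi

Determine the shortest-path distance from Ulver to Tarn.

Settle nodes by increasing distance from Ulver:
Ulver: 0
Hale: 1.1  (via Ulver)
Arlen: 1.5  (via Hale)
Selby: 1.9  (via Arlen)
Orton: 2.4  (via Arlen)
Quorn: 2.5  (via Hale)
Eskin: 3  (via Arlen)
Kelso: 3.4  (via Arlen)
Brook: 3.8  (via Eskin)
Tarn: 4.9  (via Eskin)
Shortest route: Ulver–Hale–Arlen–Eskin–Tarn = 4.9 mi.

4.9 mi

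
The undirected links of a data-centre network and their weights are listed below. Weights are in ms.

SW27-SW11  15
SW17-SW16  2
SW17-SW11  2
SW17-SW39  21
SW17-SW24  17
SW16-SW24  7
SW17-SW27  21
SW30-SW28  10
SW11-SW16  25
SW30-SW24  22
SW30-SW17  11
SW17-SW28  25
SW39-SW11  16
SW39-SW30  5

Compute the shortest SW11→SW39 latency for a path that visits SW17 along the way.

18 ms

Best SW11 to SW17: SW11 → SW17 costing 2
Best SW17 to SW39: SW17 → SW30 → SW39 costing 16
Total via SW17: 2 + 16 = 18 ms.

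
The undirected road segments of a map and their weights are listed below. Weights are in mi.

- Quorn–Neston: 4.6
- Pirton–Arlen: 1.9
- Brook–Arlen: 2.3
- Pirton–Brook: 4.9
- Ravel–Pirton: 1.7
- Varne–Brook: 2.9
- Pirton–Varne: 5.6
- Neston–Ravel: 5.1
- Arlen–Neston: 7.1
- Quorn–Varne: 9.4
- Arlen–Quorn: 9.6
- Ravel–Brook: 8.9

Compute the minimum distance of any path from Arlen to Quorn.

Compare a few routes:
Arlen → Quorn: 9.6 = 9.6
Arlen → Pirton → Ravel → Neston → Quorn: 1.9+1.7+5.1+4.6 = 13.3
Arlen → Neston → Quorn: 7.1+4.6 = 11.7
The minimum is 9.6 mi via Arlen → Quorn.

9.6 mi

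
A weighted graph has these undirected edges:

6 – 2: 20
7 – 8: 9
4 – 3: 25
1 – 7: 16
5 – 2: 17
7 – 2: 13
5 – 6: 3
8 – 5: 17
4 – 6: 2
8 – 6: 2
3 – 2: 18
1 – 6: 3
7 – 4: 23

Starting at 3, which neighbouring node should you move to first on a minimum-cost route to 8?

Enumerating some paths:
3 - 2 - 5 - 6 - 8: 18+17+3+2 = 40
3 - 4 - 6 - 8: 25+2+2 = 29
3 - 2 - 6 - 8: 18+20+2 = 40
The minimum is 29 via 3 - 4 - 6 - 8.
So from 3 the first move is to 4.

4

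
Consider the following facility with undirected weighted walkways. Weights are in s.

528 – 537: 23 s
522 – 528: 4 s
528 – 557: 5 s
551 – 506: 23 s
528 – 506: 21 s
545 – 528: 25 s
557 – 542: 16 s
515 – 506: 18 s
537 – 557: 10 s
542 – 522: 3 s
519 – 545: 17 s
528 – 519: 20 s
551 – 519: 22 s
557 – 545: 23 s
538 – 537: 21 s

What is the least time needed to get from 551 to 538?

Settle nodes by increasing distance from 551:
551: 0
519: 22  (via 551)
506: 23  (via 551)
545: 39  (via 519)
515: 41  (via 506)
528: 42  (via 519)
522: 46  (via 528)
557: 47  (via 528)
542: 49  (via 522)
537: 57  (via 557)
538: 78  (via 537)
Shortest route: 551–519–528–557–537–538 = 78 s.

78 s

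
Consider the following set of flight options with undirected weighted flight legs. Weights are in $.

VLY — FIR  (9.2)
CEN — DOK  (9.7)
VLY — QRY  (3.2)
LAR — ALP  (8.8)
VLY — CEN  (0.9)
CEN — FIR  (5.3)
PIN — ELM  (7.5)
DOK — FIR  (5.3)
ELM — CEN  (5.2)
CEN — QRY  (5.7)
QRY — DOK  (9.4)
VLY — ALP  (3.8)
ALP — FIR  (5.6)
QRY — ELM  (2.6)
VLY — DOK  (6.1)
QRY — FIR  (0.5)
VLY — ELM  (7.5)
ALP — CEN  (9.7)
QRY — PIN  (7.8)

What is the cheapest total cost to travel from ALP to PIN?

Candidate routes:
ALP → VLY → QRY → PIN: 3.8+3.2+7.8 = 14.8
ALP → FIR → QRY → PIN: 5.6+0.5+7.8 = 13.9
The minimum is $13.9 via ALP → FIR → QRY → PIN.

$13.9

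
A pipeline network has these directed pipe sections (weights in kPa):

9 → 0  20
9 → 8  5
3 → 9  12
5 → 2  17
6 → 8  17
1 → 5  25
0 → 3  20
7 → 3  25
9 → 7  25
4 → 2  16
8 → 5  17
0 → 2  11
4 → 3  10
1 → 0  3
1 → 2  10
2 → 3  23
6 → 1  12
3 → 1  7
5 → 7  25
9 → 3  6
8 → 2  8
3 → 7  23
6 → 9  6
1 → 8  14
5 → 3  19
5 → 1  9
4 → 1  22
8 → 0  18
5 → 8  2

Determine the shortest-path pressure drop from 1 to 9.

Running Dijkstra from 1:
1: 0
0: 3  (via 1)
2: 10  (via 1)
8: 14  (via 1)
3: 23  (via 0)
5: 25  (via 1)
9: 35  (via 3)
Shortest route: 1 → 0 → 3 → 9 = 35 kPa.

35 kPa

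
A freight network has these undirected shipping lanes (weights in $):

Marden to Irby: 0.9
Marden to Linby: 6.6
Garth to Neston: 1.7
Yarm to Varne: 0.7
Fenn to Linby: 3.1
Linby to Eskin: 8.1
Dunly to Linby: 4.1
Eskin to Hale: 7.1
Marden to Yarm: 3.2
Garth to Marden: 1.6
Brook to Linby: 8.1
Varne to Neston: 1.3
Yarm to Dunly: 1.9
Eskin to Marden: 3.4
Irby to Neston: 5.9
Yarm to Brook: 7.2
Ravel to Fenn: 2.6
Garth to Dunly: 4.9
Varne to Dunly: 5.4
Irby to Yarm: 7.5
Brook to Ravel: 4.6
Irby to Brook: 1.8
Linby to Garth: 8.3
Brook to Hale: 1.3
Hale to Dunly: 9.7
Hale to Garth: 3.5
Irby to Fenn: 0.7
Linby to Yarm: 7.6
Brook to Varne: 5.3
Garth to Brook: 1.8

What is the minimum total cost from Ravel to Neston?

Settle nodes by increasing distance from Ravel:
Ravel: 0
Fenn: 2.6  (via Ravel)
Irby: 3.3  (via Fenn)
Marden: 4.2  (via Irby)
Brook: 4.6  (via Ravel)
Linby: 5.7  (via Fenn)
Garth: 5.8  (via Marden)
Hale: 5.9  (via Brook)
Yarm: 7.4  (via Marden)
Neston: 7.5  (via Garth)
Shortest route: Ravel → Fenn → Irby → Marden → Garth → Neston = $7.5.

$7.5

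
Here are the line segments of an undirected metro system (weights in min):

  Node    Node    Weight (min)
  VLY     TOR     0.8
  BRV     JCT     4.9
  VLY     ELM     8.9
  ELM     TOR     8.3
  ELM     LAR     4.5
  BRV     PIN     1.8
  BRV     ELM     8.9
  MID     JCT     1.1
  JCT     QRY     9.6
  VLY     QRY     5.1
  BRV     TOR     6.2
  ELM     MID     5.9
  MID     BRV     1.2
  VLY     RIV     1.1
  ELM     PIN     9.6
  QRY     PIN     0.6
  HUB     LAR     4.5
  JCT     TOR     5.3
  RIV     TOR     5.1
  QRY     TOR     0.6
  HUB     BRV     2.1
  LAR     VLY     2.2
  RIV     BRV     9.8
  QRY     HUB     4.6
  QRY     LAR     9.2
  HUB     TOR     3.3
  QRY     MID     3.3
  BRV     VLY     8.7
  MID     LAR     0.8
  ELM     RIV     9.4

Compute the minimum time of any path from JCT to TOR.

4.9 min

Settle nodes by increasing distance from JCT:
JCT: 0
MID: 1.1  (via JCT)
LAR: 1.9  (via MID)
BRV: 2.3  (via MID)
PIN: 4.1  (via BRV)
VLY: 4.1  (via LAR)
QRY: 4.4  (via MID)
HUB: 4.4  (via BRV)
TOR: 4.9  (via VLY)
Shortest route: JCT → MID → LAR → VLY → TOR = 4.9 min.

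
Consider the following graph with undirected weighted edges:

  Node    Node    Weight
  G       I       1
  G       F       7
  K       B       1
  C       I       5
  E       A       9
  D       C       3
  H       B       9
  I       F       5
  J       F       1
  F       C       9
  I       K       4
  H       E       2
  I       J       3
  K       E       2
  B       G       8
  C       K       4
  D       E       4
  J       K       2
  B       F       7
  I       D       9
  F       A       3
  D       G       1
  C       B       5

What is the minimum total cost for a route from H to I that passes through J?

9

Shortest H→J: H → E → K → J = 6
Best J to I: J → I costing 3
Total via J: 6 + 3 = 9.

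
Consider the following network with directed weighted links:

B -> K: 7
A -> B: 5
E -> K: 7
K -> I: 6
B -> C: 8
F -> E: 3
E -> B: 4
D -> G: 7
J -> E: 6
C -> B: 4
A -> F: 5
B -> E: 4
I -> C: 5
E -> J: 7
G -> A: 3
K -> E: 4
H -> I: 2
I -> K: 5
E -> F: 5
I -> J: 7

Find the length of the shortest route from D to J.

Compare a few routes:
D - G - A - F - E - J: 7+3+5+3+7 = 25
D - G - A - B - E - J: 7+3+5+4+7 = 26
D - G - A - B - K - E - J: 7+3+5+7+4+7 = 33
The minimum is 25 via D - G - A - F - E - J.

25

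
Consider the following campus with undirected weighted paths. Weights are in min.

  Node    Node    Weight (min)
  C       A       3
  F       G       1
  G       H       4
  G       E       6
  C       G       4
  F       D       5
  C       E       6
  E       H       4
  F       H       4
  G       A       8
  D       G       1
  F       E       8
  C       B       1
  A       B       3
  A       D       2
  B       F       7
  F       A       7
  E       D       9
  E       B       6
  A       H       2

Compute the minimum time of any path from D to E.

7 min

Settle nodes by increasing distance from D:
D: 0
G: 1  (via D)
A: 2  (via D)
F: 2  (via G)
H: 4  (via A)
B: 5  (via A)
C: 5  (via G)
E: 7  (via G)
Shortest route: D–G–E = 7 min.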